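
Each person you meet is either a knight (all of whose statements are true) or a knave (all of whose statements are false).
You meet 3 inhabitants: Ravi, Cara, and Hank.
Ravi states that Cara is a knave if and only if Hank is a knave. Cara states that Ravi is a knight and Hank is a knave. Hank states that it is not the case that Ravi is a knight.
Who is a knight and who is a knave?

Ravi is a knave, Cara is a knave, and Hank is a knight.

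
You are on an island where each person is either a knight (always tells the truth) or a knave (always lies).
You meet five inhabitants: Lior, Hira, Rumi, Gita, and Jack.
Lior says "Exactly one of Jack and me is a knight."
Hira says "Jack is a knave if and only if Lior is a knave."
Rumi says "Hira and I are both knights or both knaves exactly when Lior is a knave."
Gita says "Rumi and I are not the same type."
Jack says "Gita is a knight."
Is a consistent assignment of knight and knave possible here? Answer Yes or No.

Yes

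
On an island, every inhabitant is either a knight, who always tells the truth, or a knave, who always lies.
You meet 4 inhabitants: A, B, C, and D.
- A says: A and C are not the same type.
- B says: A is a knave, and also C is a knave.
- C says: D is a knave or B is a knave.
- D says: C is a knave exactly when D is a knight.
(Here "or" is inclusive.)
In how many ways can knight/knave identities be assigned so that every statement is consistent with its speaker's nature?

Consistent assignments:
  A=knave, B=knight, C=knave, D=knight

1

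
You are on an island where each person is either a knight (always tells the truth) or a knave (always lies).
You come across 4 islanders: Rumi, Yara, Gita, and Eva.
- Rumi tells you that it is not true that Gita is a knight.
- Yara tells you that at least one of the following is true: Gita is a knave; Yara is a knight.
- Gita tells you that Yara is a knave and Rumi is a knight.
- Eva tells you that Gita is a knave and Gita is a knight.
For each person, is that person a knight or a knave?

Since Rumi is a knight, "it is not true that Gita is a knight" needs to be True, which holds.
Yara is a knight, and the claim "at least one of the following is true: Gita is a knave; Yara is a knight" is indeed True.
Gita is a knave; "Yara is a knave and Rumi is a knight" is False, as required.
Eva (knave): "Gita is a knave and Gita is a knight" — False. ✓

Knights: Rumi and Yara. Knaves: Gita and Eva.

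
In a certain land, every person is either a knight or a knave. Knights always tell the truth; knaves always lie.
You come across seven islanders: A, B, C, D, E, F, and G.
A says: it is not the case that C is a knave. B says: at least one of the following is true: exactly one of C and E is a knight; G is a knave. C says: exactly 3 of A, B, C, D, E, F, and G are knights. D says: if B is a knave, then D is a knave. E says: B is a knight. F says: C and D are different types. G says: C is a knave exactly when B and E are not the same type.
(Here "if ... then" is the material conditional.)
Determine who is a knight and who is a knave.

Knights: B, D, E, and F. Knaves: A, C, and G.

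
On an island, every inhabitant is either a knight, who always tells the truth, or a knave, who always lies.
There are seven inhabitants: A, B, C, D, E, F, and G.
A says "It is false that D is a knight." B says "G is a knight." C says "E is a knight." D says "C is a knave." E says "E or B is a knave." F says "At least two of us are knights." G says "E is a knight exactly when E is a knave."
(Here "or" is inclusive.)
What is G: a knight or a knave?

Consistent assignments: {A=knight, B=knave, C=knight, D=knave, E=knight, F=knight, G=knave}
In every consistent assignment, G is a knave.

G is a knave.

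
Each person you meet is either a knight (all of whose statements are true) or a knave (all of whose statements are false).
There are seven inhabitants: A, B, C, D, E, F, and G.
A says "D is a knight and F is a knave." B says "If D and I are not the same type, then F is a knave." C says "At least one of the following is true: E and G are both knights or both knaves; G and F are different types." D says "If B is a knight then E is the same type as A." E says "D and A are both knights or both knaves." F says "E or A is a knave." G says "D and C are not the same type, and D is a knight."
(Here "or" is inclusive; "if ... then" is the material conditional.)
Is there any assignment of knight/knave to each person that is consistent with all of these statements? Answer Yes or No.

Yes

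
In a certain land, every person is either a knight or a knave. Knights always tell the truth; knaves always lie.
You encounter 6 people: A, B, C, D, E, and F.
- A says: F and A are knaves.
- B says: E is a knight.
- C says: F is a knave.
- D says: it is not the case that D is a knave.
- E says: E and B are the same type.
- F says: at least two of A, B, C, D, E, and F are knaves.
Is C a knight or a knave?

C is a knave.

Consistent assignments: {A=knave, B=knight, C=knave, D=knight, E=knight, F=knight}; {A=knave, B=knight, C=knave, D=knave, E=knight, F=knight}
In every consistent assignment, C is a knave.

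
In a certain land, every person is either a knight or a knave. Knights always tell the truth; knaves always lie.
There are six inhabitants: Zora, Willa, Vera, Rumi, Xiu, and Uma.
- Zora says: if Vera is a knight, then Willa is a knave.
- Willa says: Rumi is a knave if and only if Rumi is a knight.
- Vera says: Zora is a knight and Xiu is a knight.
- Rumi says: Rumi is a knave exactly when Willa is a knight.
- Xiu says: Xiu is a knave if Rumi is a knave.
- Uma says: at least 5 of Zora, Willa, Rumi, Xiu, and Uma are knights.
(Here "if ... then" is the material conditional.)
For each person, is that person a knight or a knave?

Knights: Zora, Vera, Rumi, and Xiu. Knaves: Willa and Uma.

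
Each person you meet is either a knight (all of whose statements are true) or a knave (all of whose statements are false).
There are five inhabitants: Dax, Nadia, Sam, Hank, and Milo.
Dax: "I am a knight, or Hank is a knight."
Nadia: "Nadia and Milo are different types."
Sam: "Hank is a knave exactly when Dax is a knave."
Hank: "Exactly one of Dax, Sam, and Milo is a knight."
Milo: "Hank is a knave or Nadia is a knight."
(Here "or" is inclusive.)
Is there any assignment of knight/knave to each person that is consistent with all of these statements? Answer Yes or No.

No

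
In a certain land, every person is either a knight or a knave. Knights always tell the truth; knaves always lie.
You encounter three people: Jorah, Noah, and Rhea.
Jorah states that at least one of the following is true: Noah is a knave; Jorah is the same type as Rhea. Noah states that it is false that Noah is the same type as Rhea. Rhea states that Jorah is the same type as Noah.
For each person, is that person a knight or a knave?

Suppose Jorah is a knave. Then Jorah's statement "at least one of the following is true: Noah is a knave; Jorah is the same type as Rhea" would have to be false. Checking the 4 ways to assign the others, none is consistent with every speaker.
(For instance, with Noah=knave, Rhea=knave, Jorah's claim "at least one of the following is true: Noah is a knave; Jorah is the same type as Rhea" comes out true where it would need to be false.)
So Jorah must be a knight, making "at least one of the following is true: Noah is a knave; Jorah is the same type as Rhea" true. Taking Jorah=knight, Noah=knave, Rhea=knave, each remaining statement checks out:
  Noah (knave): "it is false that Noah is the same type as Rhea" — false. ✓
  Rhea (knave): "Jorah is the same type as Noah" — false. ✓
This is the unique consistent assignment.

Jorah is a knight, Noah is a knave, and Rhea is a knave.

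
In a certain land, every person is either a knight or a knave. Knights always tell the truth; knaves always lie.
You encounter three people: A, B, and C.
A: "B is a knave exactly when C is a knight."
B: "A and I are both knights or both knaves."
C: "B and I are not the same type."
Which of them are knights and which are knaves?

A is a knight, B is a knave, and C is a knight.

A is a knight, so "B is a knave exactly when C is a knight" must be True — and it is.
B (knave): "A and I are both knights or both knaves" — False. ✓
C (knight): "B and I are not the same type" — True. ✓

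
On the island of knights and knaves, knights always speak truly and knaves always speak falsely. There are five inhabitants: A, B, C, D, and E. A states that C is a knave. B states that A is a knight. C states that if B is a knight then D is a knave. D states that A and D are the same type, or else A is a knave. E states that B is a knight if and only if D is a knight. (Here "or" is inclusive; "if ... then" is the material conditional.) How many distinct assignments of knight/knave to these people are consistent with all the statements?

2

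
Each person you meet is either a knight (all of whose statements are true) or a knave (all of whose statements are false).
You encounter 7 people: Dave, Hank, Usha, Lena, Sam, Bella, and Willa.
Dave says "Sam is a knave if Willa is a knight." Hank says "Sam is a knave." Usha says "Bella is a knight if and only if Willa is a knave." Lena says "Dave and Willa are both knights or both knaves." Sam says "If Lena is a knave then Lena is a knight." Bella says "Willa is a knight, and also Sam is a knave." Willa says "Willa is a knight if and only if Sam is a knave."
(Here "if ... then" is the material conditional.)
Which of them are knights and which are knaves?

Dave (knight): "Sam is a knave if Willa is a knight" — True. ✓
Hank is a knight; "Sam is a knave" is True, as required.
Usha (knave): "Bella is a knight if and only if Willa is a knave" — False. ✓
Lena is a knave; "Dave and Willa are both knights or both knaves" is False, as required.
Sam (knave): "if Lena is a knave then Lena is a knight" — False. ✓
Bella is a knave; "Willa is a knight, and also Sam is a knave" is False, as required.
Willa is a knave; "Willa is a knight if and only if Sam is a knave" is False, as required.

Dave is a knight, Hank is a knight, Usha is a knave, Lena is a knave, Sam is a knave, Bella is a knave, and Willa is a knave.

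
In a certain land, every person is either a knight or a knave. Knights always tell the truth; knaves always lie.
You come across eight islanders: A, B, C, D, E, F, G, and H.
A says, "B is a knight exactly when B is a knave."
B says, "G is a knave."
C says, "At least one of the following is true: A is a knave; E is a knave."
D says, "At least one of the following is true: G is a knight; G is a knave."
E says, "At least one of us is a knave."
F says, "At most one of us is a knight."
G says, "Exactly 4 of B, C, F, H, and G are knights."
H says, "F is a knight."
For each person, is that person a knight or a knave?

A is a knave, B is a knight, C is a knight, D is a knight, E is a knight, F is a knave, G is a knave, and H is a knave.

As a knave, A's statement "B is a knight exactly when B is a knave" should be false; it is.
B is a knight, and the claim "G is a knave" is indeed true.
C is a knight, so "at least one of the following is true: A is a knave; E is a knave" must be true — and it is.
D is a knight; "at least one of the following is true: G is a knight; G is a knave" is true, as required.
E is a knight, so "at least one of us is a knave" must be true — and it is.
F (knave): "at most one of us is a knight" — false. ✓
Since G is a knave, "exactly 4 of B, C, F, H, and G are knights" needs to be false, which holds.
H is a knave; "F is a knight" is false, as required.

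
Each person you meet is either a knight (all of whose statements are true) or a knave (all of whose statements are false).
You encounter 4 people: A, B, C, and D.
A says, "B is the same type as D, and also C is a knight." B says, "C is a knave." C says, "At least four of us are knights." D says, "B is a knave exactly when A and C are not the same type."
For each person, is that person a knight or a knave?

A is a knave, B is a knight, C is a knave, and D is a knight.

Suppose A is a knight. Then A's statement "B is the same type as D, and also C is a knight" would have to be true. Checking the 8 ways to assign the others, none is consistent with every speaker.
(For instance, with B=knight, C=knave, D=knight, A's claim "B is the same type as D, and also C is a knight" comes out false where it would need to be true.)
So A must be a knave, making "B is the same type as D, and also C is a knight" false. Taking A=knave, B=knight, C=knave, D=knight, each remaining statement checks out:
  B (knight): "C is a knave" — true. ✓
  C (knave): "at least four of us are knights" — false. ✓
  D (knight): "B is a knave exactly when A and C are not the same type" — true. ✓
This is the unique consistent assignment.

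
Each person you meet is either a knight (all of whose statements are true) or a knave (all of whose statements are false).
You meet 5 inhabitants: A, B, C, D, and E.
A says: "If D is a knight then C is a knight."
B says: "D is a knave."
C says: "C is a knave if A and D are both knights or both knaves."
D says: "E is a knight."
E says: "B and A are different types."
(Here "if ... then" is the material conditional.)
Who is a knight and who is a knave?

A is a knight, B is a knight, C is a knight, D is a knave, and E is a knave.

A (knight): "if D is a knight then C is a knight" — True. ✓
Since B is a knight, "D is a knave" needs to be True, which holds.
C is a knight; "C is a knave if A and D are both knights or both knaves" is True, as required.
D is a knave, so "E is a knight" must be False — and it is.
As a knave, E's statement "B and A are different types" should be False; it is.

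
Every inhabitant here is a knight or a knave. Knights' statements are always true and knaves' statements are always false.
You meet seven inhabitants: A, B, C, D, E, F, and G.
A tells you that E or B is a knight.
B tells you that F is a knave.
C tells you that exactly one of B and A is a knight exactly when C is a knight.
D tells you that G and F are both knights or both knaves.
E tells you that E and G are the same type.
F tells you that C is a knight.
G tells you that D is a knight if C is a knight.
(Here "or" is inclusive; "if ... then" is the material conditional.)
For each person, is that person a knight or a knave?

Knights: A, C, D, E, F, and G. Knaves: B.

As a knight, A's statement "E or B is a knight" should be true; it is.
B (knave): "F is a knave" — false. ✓
As a knight, C's statement "exactly one of B and A is a knight exactly when C is a knight" should be true; it is.
D is a knight, so "G and F are both knights or both knaves" must be true — and it is.
E is a knight; "E and G are the same type" is true, as required.
F is a knight, so "C is a knight" must be true — and it is.
Since G is a knight, "D is a knight if C is a knight" needs to be true, which holds.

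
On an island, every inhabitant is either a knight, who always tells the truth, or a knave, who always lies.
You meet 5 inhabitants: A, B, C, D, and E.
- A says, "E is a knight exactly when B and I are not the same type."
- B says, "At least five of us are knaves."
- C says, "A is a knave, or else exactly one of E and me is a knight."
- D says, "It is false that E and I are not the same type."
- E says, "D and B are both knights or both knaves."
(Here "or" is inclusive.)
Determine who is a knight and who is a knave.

A is a knave, B is a knave, C is a knight, D is a knave, and E is a knight.

Since A is a knave, "E is a knight exactly when B and I are not the same type" needs to be False, which holds.
B is a knave, so "at least five of us are knaves" must be False — and it is.
C is a knight; "A is a knave, or else exactly one of E and me is a knight" is True, as required.
As a knave, D's statement "it is false that E and I are not the same type" should be False; it is.
E (knight): "D and B are both knights or both knaves" — True. ✓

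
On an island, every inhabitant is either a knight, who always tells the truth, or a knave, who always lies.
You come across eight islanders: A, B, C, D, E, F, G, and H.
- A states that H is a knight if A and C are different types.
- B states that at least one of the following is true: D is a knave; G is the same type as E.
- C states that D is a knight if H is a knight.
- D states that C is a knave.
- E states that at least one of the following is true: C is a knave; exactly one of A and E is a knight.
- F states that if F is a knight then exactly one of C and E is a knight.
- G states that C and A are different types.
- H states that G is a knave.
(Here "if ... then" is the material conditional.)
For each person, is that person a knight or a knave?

A is a knave, B is a knight, C is a knight, D is a knave, E is a knave, F is a knight, G is a knight, and H is a knave.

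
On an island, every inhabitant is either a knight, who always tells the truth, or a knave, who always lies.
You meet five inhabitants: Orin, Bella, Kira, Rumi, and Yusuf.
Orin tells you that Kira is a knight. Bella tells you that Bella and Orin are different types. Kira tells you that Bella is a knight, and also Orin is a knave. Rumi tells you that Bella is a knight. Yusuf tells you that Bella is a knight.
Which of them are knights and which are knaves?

Orin is a knave, Bella is a knave, Kira is a knave, Rumi is a knave, and Yusuf is a knave.

Orin is a knave, so "Kira is a knight" must be false — and it is.
Bella is a knave, so "Bella and Orin are different types" must be false — and it is.
Kira (knave): "Bella is a knight, and also Orin is a knave" — false. ✓
Rumi (knave): "Bella is a knight" — false. ✓
Yusuf is a knave; "Bella is a knight" is false, as required.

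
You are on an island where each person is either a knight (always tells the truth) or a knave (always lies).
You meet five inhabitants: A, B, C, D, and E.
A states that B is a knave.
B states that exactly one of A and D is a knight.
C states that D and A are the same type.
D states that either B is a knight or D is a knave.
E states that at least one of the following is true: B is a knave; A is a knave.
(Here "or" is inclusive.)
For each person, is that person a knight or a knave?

A is a knave, B is a knight, C is a knave, D is a knight, and E is a knight.

A is a knave, and the claim "B is a knave" is indeed false.
B is a knight; "exactly one of A and D is a knight" is True, as required.
Since C is a knave, "D and A are the same type" needs to be false, which holds.
D (knight): "either B is a knight or D is a knave" — True. ✓
E (knight): "at least one of the following is true: B is a knave; A is a knave" — True. ✓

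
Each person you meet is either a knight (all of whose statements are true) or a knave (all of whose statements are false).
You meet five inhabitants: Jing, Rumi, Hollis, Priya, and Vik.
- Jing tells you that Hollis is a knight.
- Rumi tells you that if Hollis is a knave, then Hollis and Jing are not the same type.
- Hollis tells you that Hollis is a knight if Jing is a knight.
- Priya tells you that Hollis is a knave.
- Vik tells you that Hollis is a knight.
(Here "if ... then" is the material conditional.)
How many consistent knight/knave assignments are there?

1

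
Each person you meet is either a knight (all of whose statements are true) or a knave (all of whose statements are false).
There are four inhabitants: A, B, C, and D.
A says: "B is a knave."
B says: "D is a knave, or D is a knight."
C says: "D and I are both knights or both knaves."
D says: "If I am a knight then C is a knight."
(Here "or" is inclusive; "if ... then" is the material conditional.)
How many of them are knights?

The unique consistent assignment is A=knave, B=knight, C=knight, D=knight.
That has 3 knights.

3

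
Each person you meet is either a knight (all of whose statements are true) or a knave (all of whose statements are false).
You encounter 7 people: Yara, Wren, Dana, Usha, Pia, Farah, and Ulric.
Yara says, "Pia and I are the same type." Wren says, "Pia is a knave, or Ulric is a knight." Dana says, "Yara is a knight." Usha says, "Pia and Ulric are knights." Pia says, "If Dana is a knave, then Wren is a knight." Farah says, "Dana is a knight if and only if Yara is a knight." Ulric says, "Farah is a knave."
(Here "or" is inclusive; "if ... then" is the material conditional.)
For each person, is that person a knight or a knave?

Yara is a knight, Wren is a knave, Dana is a knight, Usha is a knave, Pia is a knight, Farah is a knight, and Ulric is a knave.

Yara is a knight; "Pia and I are the same type" is True, as required.
Wren (knave): "Pia is a knave, or Ulric is a knight" — false. ✓
Dana is a knight, and the claim "Yara is a knight" is indeed True.
Usha (knave): "Pia and Ulric are knights" — false. ✓
Pia is a knight; "if Dana is a knave, then Wren is a knight" is True, as required.
As a knight, Farah's statement "Dana is a knight if and only if Yara is a knight" should be True; it is.
Since Ulric is a knave, "Farah is a knave" needs to be false, which holds.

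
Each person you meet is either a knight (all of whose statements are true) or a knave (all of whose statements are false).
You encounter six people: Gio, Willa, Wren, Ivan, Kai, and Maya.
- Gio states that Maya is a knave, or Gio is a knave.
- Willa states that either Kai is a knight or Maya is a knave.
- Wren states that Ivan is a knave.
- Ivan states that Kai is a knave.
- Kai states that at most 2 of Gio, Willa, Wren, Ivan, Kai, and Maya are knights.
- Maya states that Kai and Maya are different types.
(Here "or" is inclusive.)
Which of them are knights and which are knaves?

Gio is a knight, Willa is a knight, Wren is a knave, Ivan is a knight, Kai is a knave, and Maya is a knave.

Gio is a knight; "Maya is a knave, or Gio is a knave" is True, as required.
Willa is a knight; "either Kai is a knight or Maya is a knave" is True, as required.
Wren is a knave; "Ivan is a knave" is False, as required.
Ivan is a knight, so "Kai is a knave" must be True — and it is.
As a knave, Kai's statement "at most 2 of Gio, Willa, Wren, Ivan, Kai, and Maya are knights" should be False; it is.
Maya is a knave, so "Kai and Maya are different types" must be False — and it is.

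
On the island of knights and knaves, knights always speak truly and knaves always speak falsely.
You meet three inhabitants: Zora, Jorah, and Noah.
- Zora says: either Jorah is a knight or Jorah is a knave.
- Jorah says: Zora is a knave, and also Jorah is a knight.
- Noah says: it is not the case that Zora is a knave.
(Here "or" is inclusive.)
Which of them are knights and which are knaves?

Zora (knight): "either Jorah is a knight or Jorah is a knave" — true. ✓
Since Jorah is a knave, "Zora is a knave, and also Jorah is a knight" needs to be false, which holds.
Noah is a knight, so "it is not the case that Zora is a knave" must be true — and it is.

Zora is a knight, Jorah is a knave, and Noah is a knight.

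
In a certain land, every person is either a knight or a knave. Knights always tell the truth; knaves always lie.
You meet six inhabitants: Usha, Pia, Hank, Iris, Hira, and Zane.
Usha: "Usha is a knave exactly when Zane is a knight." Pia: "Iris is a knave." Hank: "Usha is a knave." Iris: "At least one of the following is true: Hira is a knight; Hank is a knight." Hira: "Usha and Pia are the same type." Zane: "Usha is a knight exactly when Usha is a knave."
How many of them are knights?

3

The unique consistent assignment is Usha=knave, Pia=knave, Hank=knight, Iris=knight, Hira=knight, Zane=knave.
That has 3 knights.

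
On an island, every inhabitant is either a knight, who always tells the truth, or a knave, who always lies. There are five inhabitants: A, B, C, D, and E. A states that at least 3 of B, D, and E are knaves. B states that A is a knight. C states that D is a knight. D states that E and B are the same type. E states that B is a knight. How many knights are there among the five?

2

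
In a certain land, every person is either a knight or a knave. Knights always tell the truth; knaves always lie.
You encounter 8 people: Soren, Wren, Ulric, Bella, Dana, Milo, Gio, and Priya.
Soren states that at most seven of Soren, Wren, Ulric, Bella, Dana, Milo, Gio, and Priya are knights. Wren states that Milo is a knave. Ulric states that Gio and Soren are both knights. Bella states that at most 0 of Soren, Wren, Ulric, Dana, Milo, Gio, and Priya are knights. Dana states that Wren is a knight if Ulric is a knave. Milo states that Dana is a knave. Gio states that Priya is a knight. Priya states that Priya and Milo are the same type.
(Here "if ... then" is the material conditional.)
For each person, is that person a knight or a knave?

Soren is a knight, Wren is a knave, Ulric is a knave, Bella is a knave, Dana is a knave, Milo is a knight, Gio is a knave, and Priya is a knave.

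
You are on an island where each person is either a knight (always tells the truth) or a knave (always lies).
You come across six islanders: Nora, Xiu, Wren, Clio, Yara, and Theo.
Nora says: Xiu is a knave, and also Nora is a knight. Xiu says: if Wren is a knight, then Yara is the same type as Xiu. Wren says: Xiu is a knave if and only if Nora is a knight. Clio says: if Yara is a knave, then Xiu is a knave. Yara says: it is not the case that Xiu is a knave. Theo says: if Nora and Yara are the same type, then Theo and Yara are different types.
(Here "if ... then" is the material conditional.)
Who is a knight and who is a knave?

Knights: Xiu, Wren, Clio, Yara, and Theo. Knaves: Nora.

Since Nora is a knave, "Xiu is a knave, and also Nora is a knight" needs to be false, which holds.
Xiu is a knight, so "if Wren is a knight, then Yara is the same type as Xiu" must be True — and it is.
Since Wren is a knight, "Xiu is a knave if and only if Nora is a knight" needs to be True, which holds.
Clio is a knight, so "if Yara is a knave, then Xiu is a knave" must be True — and it is.
Yara (knight): "it is not the case that Xiu is a knave" — True. ✓
Theo is a knight; "if Nora and Yara are the same type, then Theo and Yara are different types" is True, as required.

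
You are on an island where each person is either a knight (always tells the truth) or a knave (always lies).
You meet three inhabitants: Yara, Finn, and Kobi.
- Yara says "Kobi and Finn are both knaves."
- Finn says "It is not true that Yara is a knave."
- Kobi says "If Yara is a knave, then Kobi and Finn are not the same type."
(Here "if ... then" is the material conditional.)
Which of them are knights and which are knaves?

Knights: Kobi. Knaves: Yara and Finn.

Yara is a knave, and the claim "Kobi and Finn are both knaves" is indeed false.
Finn is a knave, and the claim "it is not true that Yara is a knave" is indeed false.
As a knight, Kobi's statement "if Yara is a knave, then Kobi and Finn are not the same type" should be true; it is.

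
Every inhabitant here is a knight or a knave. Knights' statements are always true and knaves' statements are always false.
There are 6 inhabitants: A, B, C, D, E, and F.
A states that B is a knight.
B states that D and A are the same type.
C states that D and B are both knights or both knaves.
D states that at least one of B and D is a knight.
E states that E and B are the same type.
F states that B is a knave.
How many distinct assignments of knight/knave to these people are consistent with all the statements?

2

Consistent assignments:
  A=knight, B=knight, C=knight, D=knight, E=knight, F=knave
  A=knight, B=knight, C=knight, D=knight, E=knave, F=knave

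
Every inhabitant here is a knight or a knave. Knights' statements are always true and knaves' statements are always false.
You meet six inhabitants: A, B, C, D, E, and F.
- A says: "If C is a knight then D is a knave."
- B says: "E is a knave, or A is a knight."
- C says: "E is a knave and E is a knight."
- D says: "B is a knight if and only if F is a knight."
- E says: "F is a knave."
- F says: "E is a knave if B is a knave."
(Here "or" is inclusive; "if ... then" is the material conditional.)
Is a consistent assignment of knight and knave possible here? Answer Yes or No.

One consistent assignment: A=knight, B=knight, C=knave, D=knight, E=knave, F=knight.

Yes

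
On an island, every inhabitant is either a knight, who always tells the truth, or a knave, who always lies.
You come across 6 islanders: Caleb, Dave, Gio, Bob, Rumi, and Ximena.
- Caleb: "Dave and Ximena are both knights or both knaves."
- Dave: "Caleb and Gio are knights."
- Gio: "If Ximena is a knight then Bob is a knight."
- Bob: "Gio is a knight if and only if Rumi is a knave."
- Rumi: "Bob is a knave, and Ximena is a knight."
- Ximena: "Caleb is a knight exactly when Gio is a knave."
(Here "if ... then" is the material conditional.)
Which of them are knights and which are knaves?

Caleb is a knave, Dave is a knave, Gio is a knight, Bob is a knight, Rumi is a knave, and Ximena is a knight.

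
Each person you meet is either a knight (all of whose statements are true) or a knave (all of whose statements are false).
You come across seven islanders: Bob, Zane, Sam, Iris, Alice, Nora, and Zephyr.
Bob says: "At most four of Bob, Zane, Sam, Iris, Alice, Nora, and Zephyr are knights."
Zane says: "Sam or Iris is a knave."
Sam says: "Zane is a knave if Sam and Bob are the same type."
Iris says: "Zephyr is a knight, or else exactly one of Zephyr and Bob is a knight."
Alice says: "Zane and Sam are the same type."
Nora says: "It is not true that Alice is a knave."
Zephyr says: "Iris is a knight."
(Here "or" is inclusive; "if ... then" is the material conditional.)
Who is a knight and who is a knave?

Bob is a knight, Zane is a knave, Sam is a knight, Iris is a knight, Alice is a knave, Nora is a knave, and Zephyr is a knight.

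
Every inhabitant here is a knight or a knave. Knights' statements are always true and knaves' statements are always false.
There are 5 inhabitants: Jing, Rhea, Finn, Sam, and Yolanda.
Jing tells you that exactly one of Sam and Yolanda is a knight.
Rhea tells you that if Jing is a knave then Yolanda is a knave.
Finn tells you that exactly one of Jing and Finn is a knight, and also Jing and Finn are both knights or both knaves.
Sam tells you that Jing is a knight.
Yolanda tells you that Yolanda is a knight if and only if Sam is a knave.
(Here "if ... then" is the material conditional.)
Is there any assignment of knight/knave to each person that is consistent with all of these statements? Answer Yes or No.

Yes

One consistent assignment: Jing=knave, Rhea=knight, Finn=knave, Sam=knave, Yolanda=knave.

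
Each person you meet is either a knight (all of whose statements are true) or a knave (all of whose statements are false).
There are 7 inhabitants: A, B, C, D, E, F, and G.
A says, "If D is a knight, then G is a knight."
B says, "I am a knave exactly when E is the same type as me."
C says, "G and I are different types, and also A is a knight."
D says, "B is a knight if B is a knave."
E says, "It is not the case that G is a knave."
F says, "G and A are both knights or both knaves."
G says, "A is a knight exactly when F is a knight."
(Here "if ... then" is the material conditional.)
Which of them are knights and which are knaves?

A is a knave, B is a knight, C is a knave, D is a knight, E is a knave, F is a knight, and G is a knave.

A is a knave; "if D is a knight, then G is a knight" is False, as required.
B (knight): "I am a knave exactly when E is the same type as me" — true. ✓
As a knave, C's statement "G and I are different types, and also A is a knight" should be False; it is.
D is a knight, so "B is a knight if B is a knave" must be true — and it is.
E is a knave, and the claim "it is not the case that G is a knave" is indeed False.
F is a knight; "G and A are both knights or both knaves" is true, as required.
G is a knave, so "A is a knight exactly when F is a knight" must be False — and it is.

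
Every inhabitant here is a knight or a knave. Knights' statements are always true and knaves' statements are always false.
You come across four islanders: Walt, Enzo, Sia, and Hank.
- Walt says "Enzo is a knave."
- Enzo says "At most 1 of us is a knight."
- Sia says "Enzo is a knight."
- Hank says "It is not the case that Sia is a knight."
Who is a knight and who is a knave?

Walt is a knight, Enzo is a knave, Sia is a knave, and Hank is a knight.

Walt (knight): "Enzo is a knave" — True. ✓
Enzo is a knave, and the claim "at most 1 of us is a knight" is indeed false.
Since Sia is a knave, "Enzo is a knight" needs to be false, which holds.
Hank is a knight, so "it is not the case that Sia is a knight" must be True — and it is.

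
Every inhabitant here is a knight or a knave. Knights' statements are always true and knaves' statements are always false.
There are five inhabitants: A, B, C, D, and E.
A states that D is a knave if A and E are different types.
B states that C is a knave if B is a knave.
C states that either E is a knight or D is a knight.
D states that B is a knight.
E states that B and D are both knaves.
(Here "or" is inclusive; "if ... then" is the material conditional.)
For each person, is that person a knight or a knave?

A is a knight, B is a knave, C is a knight, D is a knave, and E is a knight.

As a knight, A's statement "D is a knave if A and E are different types" should be True; it is.
B (knave): "C is a knave if B is a knave" — False. ✓
Since C is a knight, "either E is a knight or D is a knight" needs to be True, which holds.
As a knave, D's statement "B is a knight" should be False; it is.
E (knight): "B and D are both knaves" — True. ✓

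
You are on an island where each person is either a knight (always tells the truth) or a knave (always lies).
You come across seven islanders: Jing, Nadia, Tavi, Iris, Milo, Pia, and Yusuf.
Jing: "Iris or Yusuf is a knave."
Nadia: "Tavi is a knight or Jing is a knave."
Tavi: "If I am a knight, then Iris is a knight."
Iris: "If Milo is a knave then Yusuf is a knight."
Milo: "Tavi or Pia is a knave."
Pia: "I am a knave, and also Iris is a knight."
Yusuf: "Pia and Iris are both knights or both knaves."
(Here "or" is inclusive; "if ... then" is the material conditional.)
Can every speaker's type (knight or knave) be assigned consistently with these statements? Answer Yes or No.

Checking all 128 assignments, each has at least one speaker whose statement's truth value contradicts their type.

No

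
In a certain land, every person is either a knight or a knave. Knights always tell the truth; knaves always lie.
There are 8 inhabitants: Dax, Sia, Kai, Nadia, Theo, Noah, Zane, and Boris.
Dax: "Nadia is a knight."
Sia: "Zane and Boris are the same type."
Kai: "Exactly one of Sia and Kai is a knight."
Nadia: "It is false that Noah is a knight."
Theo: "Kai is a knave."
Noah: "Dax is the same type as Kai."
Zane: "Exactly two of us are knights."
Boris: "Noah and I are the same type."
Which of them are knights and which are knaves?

Dax is a knave, Sia is a knave, Kai is a knave, Nadia is a knave, Theo is a knight, Noah is a knight, Zane is a knave, and Boris is a knight.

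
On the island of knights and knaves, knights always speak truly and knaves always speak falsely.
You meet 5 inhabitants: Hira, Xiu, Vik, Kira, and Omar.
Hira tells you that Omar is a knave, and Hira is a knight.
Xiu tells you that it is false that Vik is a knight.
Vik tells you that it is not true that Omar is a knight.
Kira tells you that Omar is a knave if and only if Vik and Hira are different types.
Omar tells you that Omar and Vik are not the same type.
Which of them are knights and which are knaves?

Hira is a knave, and the claim "Omar is a knave, and Hira is a knight" is indeed False.
Xiu is a knight; "it is false that Vik is a knight" is true, as required.
Vik (knave): "it is not true that Omar is a knight" — False. ✓
Kira is a knight, and the claim "Omar is a knave if and only if Vik and Hira are different types" is indeed true.
Omar is a knight; "Omar and Vik are not the same type" is true, as required.

Hira is a knave, Xiu is a knight, Vik is a knave, Kira is a knight, and Omar is a knight.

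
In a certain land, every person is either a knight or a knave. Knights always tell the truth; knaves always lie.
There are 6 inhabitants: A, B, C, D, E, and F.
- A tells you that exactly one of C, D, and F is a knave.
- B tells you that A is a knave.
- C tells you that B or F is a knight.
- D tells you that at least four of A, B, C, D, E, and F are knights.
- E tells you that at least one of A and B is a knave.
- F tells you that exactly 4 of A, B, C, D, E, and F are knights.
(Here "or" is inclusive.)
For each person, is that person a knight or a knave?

A is a knave, B is a knight, C is a knight, D is a knave, E is a knight, and F is a knave.

A is a knave; "exactly one of C, D, and F is a knave" is false, as required.
B (knight): "A is a knave" — true. ✓
As a knight, C's statement "B or F is a knight" should be true; it is.
D is a knave; "at least four of A, B, C, D, E, and F are knights" is false, as required.
E is a knight, so "at least one of A and B is a knave" must be true — and it is.
F (knave): "exactly 4 of A, B, C, D, E, and F are knights" — false. ✓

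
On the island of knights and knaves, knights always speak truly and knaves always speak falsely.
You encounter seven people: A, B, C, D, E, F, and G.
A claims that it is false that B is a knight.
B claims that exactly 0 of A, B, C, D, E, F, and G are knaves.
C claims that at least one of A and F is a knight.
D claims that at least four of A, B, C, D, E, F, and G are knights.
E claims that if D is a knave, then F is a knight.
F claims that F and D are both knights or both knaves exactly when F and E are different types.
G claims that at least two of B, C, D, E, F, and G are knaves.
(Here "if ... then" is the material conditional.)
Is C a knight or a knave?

C is a knight.

Consistent assignments: {A=knight, B=knave, C=knight, D=knight, E=knight, F=knave, G=knight}; {A=knight, B=knave, C=knight, D=knave, E=knave, F=knave, G=knight}
In every consistent assignment, C is a knight.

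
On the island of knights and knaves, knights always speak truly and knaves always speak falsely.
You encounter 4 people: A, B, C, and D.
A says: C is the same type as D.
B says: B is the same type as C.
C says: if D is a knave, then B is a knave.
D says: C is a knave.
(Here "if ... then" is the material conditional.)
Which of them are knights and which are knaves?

A is a knave; "C is the same type as D" is false, as required.
B (knave): "B is the same type as C" — false. ✓
C is a knight, so "if D is a knave, then B is a knave" must be True — and it is.
Since D is a knave, "C is a knave" needs to be false, which holds.

Knights: C. Knaves: A, B, and D.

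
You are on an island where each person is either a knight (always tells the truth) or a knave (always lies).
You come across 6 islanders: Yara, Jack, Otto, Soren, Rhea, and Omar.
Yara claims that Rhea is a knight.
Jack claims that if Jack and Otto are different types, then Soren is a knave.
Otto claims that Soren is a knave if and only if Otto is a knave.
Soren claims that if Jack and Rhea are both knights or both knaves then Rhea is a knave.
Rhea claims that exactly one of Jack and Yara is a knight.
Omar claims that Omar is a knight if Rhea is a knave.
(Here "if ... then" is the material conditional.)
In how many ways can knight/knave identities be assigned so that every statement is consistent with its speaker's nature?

3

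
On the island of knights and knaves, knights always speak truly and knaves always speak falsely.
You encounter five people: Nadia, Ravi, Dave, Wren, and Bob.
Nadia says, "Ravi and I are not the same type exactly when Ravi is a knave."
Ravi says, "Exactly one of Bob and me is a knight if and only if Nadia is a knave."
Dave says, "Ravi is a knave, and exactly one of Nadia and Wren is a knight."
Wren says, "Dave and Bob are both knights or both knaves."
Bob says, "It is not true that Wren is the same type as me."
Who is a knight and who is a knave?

Nadia is a knight, and the claim "Ravi and I are not the same type exactly when Ravi is a knave" is indeed true.
Ravi is a knight; "exactly one of Bob and me is a knight if and only if Nadia is a knave" is true, as required.
Dave (knave): "Ravi is a knave, and exactly one of Nadia and Wren is a knight" — false. ✓
Wren is a knave, and the claim "Dave and Bob are both knights or both knaves" is indeed false.
Bob (knight): "it is not true that Wren is the same type as me" — true. ✓

Nadia is a knight, Ravi is a knight, Dave is a knave, Wren is a knave, and Bob is a knight.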